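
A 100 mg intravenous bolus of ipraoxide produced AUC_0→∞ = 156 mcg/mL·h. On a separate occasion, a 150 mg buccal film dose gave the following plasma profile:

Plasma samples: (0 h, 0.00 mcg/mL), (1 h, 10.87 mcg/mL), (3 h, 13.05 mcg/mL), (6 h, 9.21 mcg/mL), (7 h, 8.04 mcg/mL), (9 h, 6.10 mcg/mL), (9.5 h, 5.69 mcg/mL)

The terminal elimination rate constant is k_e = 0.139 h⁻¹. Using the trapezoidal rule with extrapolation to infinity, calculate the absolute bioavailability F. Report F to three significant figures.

F = 0.553

Trapezoidal AUC_0→9.5 (buccal film):
  [0→1]: (0.00+10.87)/2 × 1 = 5.435
  [1→3]: (10.87+13.05)/2 × 2 = 23.92
  [3→6]: (13.05+9.21)/2 × 3 = 33.39
  [6→7]: (9.21+8.04)/2 × 1 = 8.625
  [7→9]: (8.04+6.10)/2 × 2 = 14.14
  [9→9.5]: (6.10+5.69)/2 × 0.5 = 2.9475
  Sum = 88.4575 mcg/mL·h
Tail: C_last/k_e = 5.69/0.139 = 40.935
AUC_0→∞ (buccal film) = 88.4575 + 40.935 = 129.3925 mcg/mL·h
F = (AUC_ev/D_ev)/(AUC_iv/D_iv) = (129.3925/150)/(156/100) = 0.862617/1.56 = 0.5530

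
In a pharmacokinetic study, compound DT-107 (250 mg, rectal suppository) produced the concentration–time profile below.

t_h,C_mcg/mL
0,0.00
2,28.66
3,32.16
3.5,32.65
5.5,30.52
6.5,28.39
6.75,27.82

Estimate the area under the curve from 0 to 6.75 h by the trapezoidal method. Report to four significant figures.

AUC = 174.9 mcg/mL·h

Trapezoidal AUC_0→6.75:
  [0→2]: (0.00+28.66)/2 × 2 = 28.66
  [2→3]: (28.66+32.16)/2 × 1 = 30.41
  [3→3.5]: (32.16+32.65)/2 × 0.5 = 16.2025
  [3.5→5.5]: (32.65+30.52)/2 × 2 = 63.17
  [5.5→6.5]: (30.52+28.39)/2 × 1 = 29.455
  [6.5→6.75]: (28.39+27.82)/2 × 0.25 = 7.02625
  Sum = 174.92375 mcg/mL·h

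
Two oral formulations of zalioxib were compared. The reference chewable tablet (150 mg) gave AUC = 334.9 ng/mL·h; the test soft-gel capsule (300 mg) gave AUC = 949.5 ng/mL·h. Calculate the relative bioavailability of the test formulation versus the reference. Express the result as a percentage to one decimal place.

F_rel = (AUC_test/D_test) / (AUC_ref/D_ref)
      = (949.5/300) / (334.9/150)
      = 3.165 / 2.23267 = 1.4176 = 141.76%

F_rel = 141.8%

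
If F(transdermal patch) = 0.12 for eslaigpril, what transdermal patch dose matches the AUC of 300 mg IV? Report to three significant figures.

D_transdermal = 2500 mg

For equal systemic exposure: F × D_ev = D_iv
D_ev = D_iv / F = 300 / 0.12 = 2500 mg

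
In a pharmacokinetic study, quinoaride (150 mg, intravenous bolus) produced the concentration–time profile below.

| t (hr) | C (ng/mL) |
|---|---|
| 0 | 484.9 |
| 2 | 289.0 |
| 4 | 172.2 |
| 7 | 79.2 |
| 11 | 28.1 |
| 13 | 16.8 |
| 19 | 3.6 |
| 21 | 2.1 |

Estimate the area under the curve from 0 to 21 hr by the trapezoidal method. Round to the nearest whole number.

Trapezoidal AUC_0→21:
  [0→2]: (484.9+289.0)/2 × 2 = 773.9
  [2→4]: (289.0+172.2)/2 × 2 = 461.2
  [4→7]: (172.2+79.2)/2 × 3 = 377.1
  [7→11]: (79.2+28.1)/2 × 4 = 214.6
  [11→13]: (28.1+16.8)/2 × 2 = 44.9
  [13→19]: (16.8+3.6)/2 × 6 = 61.2
  [19→21]: (3.6+2.1)/2 × 2 = 5.7
  Sum = 1938.6 ng/mL·hr

AUC = 1939 ng/mL·hr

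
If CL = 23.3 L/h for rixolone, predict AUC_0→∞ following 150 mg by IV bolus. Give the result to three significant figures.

AUC = 6.44 mg/L·h

AUC_0→∞ = Dose_iv / CL
        = 150 / 23.3 = 6.43777 mg/L·h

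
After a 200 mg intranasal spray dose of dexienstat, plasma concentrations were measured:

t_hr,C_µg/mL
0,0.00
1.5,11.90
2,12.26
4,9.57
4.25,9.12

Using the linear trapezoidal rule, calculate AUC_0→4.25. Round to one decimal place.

Trapezoidal AUC_0→4.25:
  [0→1.5]: (0.00+11.90)/2 × 1.5 = 8.925
  [1.5→2]: (11.90+12.26)/2 × 0.5 = 6.04
  [2→4]: (12.26+9.57)/2 × 2 = 21.83
  [4→4.25]: (9.57+9.12)/2 × 0.25 = 2.33625
  Sum = 39.13125 µg/mL·hr

AUC = 39.1 µg/mL·hr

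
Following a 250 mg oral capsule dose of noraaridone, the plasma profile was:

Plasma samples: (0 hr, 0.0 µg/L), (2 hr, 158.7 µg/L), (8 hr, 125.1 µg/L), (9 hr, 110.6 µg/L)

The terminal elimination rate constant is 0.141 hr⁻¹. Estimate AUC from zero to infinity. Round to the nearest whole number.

Trapezoidal AUC_0→9:
  [0→2]: (0.0+158.7)/2 × 2 = 158.7
  [2→8]: (158.7+125.1)/2 × 6 = 851.4
  [8→9]: (125.1+110.6)/2 × 1 = 117.85
  Sum = 1127.95 µg/L·hr
Extrapolated tail: C_last / k_e = 110.6 / 0.141 = 784.397
AUC_0→∞ = 1127.95 + 784.397 = 1912.347 µg/L·hr

AUC = 1912 µg/L·hr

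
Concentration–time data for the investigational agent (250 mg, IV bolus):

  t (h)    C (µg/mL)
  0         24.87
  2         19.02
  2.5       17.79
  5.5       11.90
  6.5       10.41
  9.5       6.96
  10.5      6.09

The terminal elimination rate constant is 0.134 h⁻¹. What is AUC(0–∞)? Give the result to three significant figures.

AUC = 187 µg/mL·h

Trapezoidal AUC_0→10.5:
  [0→2]: (24.87+19.02)/2 × 2 = 43.89
  [2→2.5]: (19.02+17.79)/2 × 0.5 = 9.2025
  [2.5→5.5]: (17.79+11.90)/2 × 3 = 44.535
  [5.5→6.5]: (11.90+10.41)/2 × 1 = 11.155
  [6.5→9.5]: (10.41+6.96)/2 × 3 = 26.055
  [9.5→10.5]: (6.96+6.09)/2 × 1 = 6.525
  Sum = 141.3625 µg/mL·h
Extrapolated tail: C_last / k_e = 6.09 / 0.134 = 45.448
AUC_0→∞ = 141.3625 + 45.448 = 186.8105 µg/mL·h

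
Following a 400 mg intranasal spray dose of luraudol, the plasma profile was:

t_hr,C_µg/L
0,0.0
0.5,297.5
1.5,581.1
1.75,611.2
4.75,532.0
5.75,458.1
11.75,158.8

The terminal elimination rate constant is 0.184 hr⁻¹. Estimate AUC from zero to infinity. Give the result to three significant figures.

Trapezoidal AUC_0→11.75:
  [0→0.5]: (0.0+297.5)/2 × 0.5 = 74.375
  [0.5→1.5]: (297.5+581.1)/2 × 1 = 439.3
  [1.5→1.75]: (581.1+611.2)/2 × 0.25 = 149.0375
  [1.75→4.75]: (611.2+532.0)/2 × 3 = 1714.8
  [4.75→5.75]: (532.0+458.1)/2 × 1 = 495.05
  [5.75→11.75]: (458.1+158.8)/2 × 6 = 1850.7
  Sum = 4723.2625 µg/L·hr
Extrapolated tail: C_last / k_e = 158.8 / 0.184 = 863.043
AUC_0→∞ = 4723.2625 + 863.043 = 5586.3055 µg/L·hr

AUC = 5590 µg/L·hr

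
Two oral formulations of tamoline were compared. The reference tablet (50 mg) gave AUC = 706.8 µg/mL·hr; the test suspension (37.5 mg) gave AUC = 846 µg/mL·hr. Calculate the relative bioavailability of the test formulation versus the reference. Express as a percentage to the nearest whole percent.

F_rel = 160%

F_rel = (AUC_test/D_test) / (AUC_ref/D_ref)
      = (846/37.5) / (706.8/50)
      = 22.56 / 14.136 = 1.5959 = 159.59%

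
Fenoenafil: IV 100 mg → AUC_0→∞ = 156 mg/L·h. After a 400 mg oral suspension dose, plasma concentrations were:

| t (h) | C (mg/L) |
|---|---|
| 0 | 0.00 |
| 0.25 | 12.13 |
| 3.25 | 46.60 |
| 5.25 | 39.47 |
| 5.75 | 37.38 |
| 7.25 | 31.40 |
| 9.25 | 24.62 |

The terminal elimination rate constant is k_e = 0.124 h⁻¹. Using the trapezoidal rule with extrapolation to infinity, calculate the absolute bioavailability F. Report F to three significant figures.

Trapezoidal AUC_0→9.25 (oral suspension):
  [0→0.25]: (0.00+12.13)/2 × 0.25 = 1.51625
  [0.25→3.25]: (12.13+46.60)/2 × 3 = 88.095
  [3.25→5.25]: (46.60+39.47)/2 × 2 = 86.07
  [5.25→5.75]: (39.47+37.38)/2 × 0.5 = 19.2125
  [5.75→7.25]: (37.38+31.40)/2 × 1.5 = 51.585
  [7.25→9.25]: (31.40+24.62)/2 × 2 = 56.02
  Sum = 302.49875 mg/L·h
Tail: C_last/k_e = 24.62/0.124 = 198.548
AUC_0→∞ (oral suspension) = 302.49875 + 198.548 = 501.04675 mg/L·h
F = (AUC_ev/D_ev)/(AUC_iv/D_iv) = (501.04675/400)/(156/100) = 1.25262/1.56 = 0.8030

F = 0.803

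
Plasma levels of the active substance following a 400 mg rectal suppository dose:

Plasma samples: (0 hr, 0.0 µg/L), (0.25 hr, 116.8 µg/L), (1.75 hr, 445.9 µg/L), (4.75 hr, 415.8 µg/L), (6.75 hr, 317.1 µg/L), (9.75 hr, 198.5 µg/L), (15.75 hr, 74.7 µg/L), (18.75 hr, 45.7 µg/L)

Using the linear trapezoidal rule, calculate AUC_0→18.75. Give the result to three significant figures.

AUC = 4240 µg/L·hr

Trapezoidal AUC_0→18.75:
  [0→0.25]: (0.0+116.8)/2 × 0.25 = 14.6
  [0.25→1.75]: (116.8+445.9)/2 × 1.5 = 422.025
  [1.75→4.75]: (445.9+415.8)/2 × 3 = 1292.55
  [4.75→6.75]: (415.8+317.1)/2 × 2 = 732.9
  [6.75→9.75]: (317.1+198.5)/2 × 3 = 773.4
  [9.75→15.75]: (198.5+74.7)/2 × 6 = 819.6
  [15.75→18.75]: (74.7+45.7)/2 × 3 = 180.6
  Sum = 4235.675 µg/L·hr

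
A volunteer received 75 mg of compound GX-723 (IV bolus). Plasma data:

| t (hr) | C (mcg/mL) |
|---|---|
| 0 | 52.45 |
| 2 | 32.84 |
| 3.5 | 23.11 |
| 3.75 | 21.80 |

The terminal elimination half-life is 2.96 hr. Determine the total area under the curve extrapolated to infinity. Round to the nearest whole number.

Trapezoidal AUC_0→3.75:
  [0→2]: (52.45+32.84)/2 × 2 = 85.29
  [2→3.5]: (32.84+23.11)/2 × 1.5 = 41.9625
  [3.5→3.75]: (23.11+21.80)/2 × 0.25 = 5.61375
  Sum = 132.86625 mcg/mL·hr
k_e = ln2 / t½ = 0.693147 / 2.96 = 0.2342 hr^-1
Extrapolated tail: C_last / k_e = 21.80 / 0.2342 = 93.083
AUC_0→∞ = 132.86625 + 93.083 = 225.94925 mcg/mL·hr

AUC = 226 mcg/mL·hr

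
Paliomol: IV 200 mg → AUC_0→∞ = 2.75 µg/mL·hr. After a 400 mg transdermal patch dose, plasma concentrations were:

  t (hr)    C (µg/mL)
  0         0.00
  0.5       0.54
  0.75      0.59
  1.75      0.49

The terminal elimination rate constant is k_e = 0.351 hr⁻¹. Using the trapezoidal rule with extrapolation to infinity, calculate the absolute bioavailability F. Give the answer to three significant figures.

F = 0.402

Trapezoidal AUC_0→1.75 (transdermal patch):
  [0→0.5]: (0.00+0.54)/2 × 0.5 = 0.135
  [0.5→0.75]: (0.54+0.59)/2 × 0.25 = 0.14125
  [0.75→1.75]: (0.59+0.49)/2 × 1 = 0.54
  Sum = 0.81625 µg/mL·hr
Tail: C_last/k_e = 0.49/0.351 = 1.396
AUC_0→∞ (transdermal patch) = 0.81625 + 1.396 = 2.21225 µg/mL·hr
F = (AUC_ev/D_ev)/(AUC_iv/D_iv) = (2.21225/400)/(2.75/200) = 0.005530625/0.01375 = 0.4022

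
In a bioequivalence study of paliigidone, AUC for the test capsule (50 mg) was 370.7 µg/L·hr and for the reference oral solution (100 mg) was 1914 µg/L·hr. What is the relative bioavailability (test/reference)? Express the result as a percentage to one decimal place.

F_rel = (AUC_test/D_test) / (AUC_ref/D_ref)
      = (370.7/50) / (1914/100)
      = 7.414 / 19.14 = 0.3874 = 38.74%

F_rel = 38.7%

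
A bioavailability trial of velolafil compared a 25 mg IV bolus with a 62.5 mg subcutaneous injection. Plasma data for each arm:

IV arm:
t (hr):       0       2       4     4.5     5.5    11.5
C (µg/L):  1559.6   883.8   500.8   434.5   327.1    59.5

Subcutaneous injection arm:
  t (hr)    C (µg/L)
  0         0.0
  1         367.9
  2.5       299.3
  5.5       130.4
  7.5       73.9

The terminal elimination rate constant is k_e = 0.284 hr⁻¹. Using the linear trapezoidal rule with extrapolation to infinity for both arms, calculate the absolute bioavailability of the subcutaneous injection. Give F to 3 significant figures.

Trapezoidal AUC_0→11.5 (IV):
  [0→2]: (1559.6+883.8)/2 × 2 = 2443.4
  [2→4]: (883.8+500.8)/2 × 2 = 1384.6
  [4→4.5]: (500.8+434.5)/2 × 0.5 = 233.825
  [4.5→5.5]: (434.5+327.1)/2 × 1 = 380.8
  [5.5→11.5]: (327.1+59.5)/2 × 6 = 1159.8
  Sum = 5602.425 µg/L·hr
IV tail: 59.5/0.284 = 209.507; AUC_iv,0→∞ = 5602.425 + 209.507 = 5811.932 µg/L·hr
Trapezoidal AUC_0→7.5 (subcutaneous injection):
  [0→1]: (0.0+367.9)/2 × 1 = 183.95
  [1→2.5]: (367.9+299.3)/2 × 1.5 = 500.4
  [2.5→5.5]: (299.3+130.4)/2 × 3 = 644.55
  [5.5→7.5]: (130.4+73.9)/2 × 2 = 204.3
  Sum = 1533.2 µg/L·hr
subcutaneous injection tail: 73.9/0.284 = 260.211; AUC_ev,0→∞ = 1533.2 + 260.211 = 1793.411 µg/L·hr
F = (AUC_ev/D_ev)/(AUC_iv/D_iv) = (1793.411/62.5)/(5811.932/25) = 28.694576/232.47728 = 0.1234

F = 0.123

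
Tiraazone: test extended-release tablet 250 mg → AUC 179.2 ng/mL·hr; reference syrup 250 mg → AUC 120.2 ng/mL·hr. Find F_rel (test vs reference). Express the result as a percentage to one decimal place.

F_rel = 149.1%

F_rel = (AUC_test/D_test) / (AUC_ref/D_ref)
      = (179.2/250) / (120.2/250)
      = 0.7168 / 0.4808 = 1.4908 = 149.08%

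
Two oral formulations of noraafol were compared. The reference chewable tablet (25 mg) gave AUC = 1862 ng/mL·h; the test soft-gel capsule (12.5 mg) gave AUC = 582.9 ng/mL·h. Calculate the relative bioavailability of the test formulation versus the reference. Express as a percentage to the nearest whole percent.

F_rel = (AUC_test/D_test) / (AUC_ref/D_ref)
      = (582.9/12.5) / (1862/25)
      = 46.632 / 74.48 = 0.6261 = 62.61%

F_rel = 63%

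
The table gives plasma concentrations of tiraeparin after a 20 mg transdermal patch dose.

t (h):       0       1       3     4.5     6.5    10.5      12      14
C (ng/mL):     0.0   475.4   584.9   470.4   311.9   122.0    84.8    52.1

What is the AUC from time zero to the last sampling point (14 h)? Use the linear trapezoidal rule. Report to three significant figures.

Trapezoidal AUC_0→14:
  [0→1]: (0.0+475.4)/2 × 1 = 237.7
  [1→3]: (475.4+584.9)/2 × 2 = 1060.3
  [3→4.5]: (584.9+470.4)/2 × 1.5 = 791.475
  [4.5→6.5]: (470.4+311.9)/2 × 2 = 782.3
  [6.5→10.5]: (311.9+122.0)/2 × 4 = 867.8
  [10.5→12]: (122.0+84.8)/2 × 1.5 = 155.1
  [12→14]: (84.8+52.1)/2 × 2 = 136.9
  Sum = 4031.575 ng/mL·h

AUC = 4030 ng/mL·h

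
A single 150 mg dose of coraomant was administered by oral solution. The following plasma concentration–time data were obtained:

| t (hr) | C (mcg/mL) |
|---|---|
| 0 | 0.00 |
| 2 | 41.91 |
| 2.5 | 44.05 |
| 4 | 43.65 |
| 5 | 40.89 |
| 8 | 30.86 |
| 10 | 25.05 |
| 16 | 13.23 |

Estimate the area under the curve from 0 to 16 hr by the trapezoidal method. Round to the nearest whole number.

AUC = 450 mcg/mL·hr

Trapezoidal AUC_0→16:
  [0→2]: (0.00+41.91)/2 × 2 = 41.91
  [2→2.5]: (41.91+44.05)/2 × 0.5 = 21.49
  [2.5→4]: (44.05+43.65)/2 × 1.5 = 65.775
  [4→5]: (43.65+40.89)/2 × 1 = 42.27
  [5→8]: (40.89+30.86)/2 × 3 = 107.625
  [8→10]: (30.86+25.05)/2 × 2 = 55.91
  [10→16]: (25.05+13.23)/2 × 6 = 114.84
  Sum = 449.82 mcg/mL·hr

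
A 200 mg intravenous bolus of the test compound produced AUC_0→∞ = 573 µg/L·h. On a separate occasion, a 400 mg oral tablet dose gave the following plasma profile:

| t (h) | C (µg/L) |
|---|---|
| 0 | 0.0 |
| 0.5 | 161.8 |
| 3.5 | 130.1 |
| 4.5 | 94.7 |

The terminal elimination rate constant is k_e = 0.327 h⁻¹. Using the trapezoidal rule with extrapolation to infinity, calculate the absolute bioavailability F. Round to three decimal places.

Trapezoidal AUC_0→4.5 (oral tablet):
  [0→0.5]: (0.0+161.8)/2 × 0.5 = 40.45
  [0.5→3.5]: (161.8+130.1)/2 × 3 = 437.85
  [3.5→4.5]: (130.1+94.7)/2 × 1 = 112.4
  Sum = 590.7 µg/L·h
Tail: C_last/k_e = 94.7/0.327 = 289.602
AUC_0→∞ (oral tablet) = 590.7 + 289.602 = 880.302 µg/L·h
F = (AUC_ev/D_ev)/(AUC_iv/D_iv) = (880.302/400)/(573/200) = 2.200755/2.865 = 0.7682

F = 0.768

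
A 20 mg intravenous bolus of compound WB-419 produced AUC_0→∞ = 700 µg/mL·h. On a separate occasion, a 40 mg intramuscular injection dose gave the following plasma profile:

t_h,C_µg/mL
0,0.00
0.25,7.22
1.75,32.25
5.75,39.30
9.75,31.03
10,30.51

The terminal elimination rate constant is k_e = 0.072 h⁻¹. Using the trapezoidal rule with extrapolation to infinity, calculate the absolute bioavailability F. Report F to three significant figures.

F = 0.533

Trapezoidal AUC_0→10 (intramuscular injection):
  [0→0.25]: (0.00+7.22)/2 × 0.25 = 0.9025
  [0.25→1.75]: (7.22+32.25)/2 × 1.5 = 29.6025
  [1.75→5.75]: (32.25+39.30)/2 × 4 = 143.1
  [5.75→9.75]: (39.30+31.03)/2 × 4 = 140.66
  [9.75→10]: (31.03+30.51)/2 × 0.25 = 7.6925
  Sum = 321.9575 µg/mL·h
Tail: C_last/k_e = 30.51/0.072 = 423.750
AUC_0→∞ (intramuscular injection) = 321.9575 + 423.750 = 745.7075 µg/mL·h
F = (AUC_ev/D_ev)/(AUC_iv/D_iv) = (745.7075/40)/(700/20) = 18.6427/35 = 0.5326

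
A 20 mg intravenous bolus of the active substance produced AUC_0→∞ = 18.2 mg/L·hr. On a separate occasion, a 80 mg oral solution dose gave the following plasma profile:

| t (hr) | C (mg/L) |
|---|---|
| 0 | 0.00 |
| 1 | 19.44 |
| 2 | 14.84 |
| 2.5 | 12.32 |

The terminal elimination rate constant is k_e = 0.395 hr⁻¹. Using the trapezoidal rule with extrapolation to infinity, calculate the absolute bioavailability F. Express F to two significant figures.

Trapezoidal AUC_0→2.5 (oral solution):
  [0→1]: (0.00+19.44)/2 × 1 = 9.72
  [1→2]: (19.44+14.84)/2 × 1 = 17.14
  [2→2.5]: (14.84+12.32)/2 × 0.5 = 6.79
  Sum = 33.65 mg/L·hr
Tail: C_last/k_e = 12.32/0.395 = 31.190
AUC_0→∞ (oral solution) = 33.65 + 31.190 = 64.84 mg/L·hr
F = (AUC_ev/D_ev)/(AUC_iv/D_iv) = (64.84/80)/(18.2/20) = 0.8105/0.91 = 0.8907

F = 0.89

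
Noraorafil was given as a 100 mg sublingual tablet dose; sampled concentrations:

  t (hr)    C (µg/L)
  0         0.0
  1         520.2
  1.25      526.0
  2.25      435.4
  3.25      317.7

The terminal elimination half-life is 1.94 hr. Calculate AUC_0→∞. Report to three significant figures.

AUC = 2140 µg/L·hr

Trapezoidal AUC_0→3.25:
  [0→1]: (0.0+520.2)/2 × 1 = 260.1
  [1→1.25]: (520.2+526.0)/2 × 0.25 = 130.775
  [1.25→2.25]: (526.0+435.4)/2 × 1 = 480.7
  [2.25→3.25]: (435.4+317.7)/2 × 1 = 376.55
  Sum = 1248.125 µg/L·hr
k_e = ln2 / t½ = 0.693147 / 1.94 = 0.3573 hr^-1
Extrapolated tail: C_last / k_e = 317.7 / 0.3573 = 889.169
AUC_0→∞ = 1248.125 + 889.169 = 2137.294 µg/L·hr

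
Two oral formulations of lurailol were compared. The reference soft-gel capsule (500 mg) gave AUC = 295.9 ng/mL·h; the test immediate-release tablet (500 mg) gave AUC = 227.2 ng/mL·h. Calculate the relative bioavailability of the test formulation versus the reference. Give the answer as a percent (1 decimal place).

F_rel = 76.8%

F_rel = (AUC_test/D_test) / (AUC_ref/D_ref)
      = (227.2/500) / (295.9/500)
      = 0.4544 / 0.5918 = 0.7678 = 76.78%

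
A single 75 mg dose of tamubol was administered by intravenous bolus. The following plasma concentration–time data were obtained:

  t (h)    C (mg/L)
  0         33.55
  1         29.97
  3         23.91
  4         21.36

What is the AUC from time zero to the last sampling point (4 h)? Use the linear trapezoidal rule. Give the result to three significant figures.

AUC = 108 mg/L·h

Trapezoidal AUC_0→4:
  [0→1]: (33.55+29.97)/2 × 1 = 31.76
  [1→3]: (29.97+23.91)/2 × 2 = 53.88
  [3→4]: (23.91+21.36)/2 × 1 = 22.635
  Sum = 108.275 mg/L·h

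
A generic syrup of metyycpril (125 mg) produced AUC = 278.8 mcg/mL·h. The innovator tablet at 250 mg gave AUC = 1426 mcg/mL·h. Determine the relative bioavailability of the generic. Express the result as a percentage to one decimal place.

F_rel = (AUC_test/D_test) / (AUC_ref/D_ref)
      = (278.8/125) / (1426/250)
      = 2.2304 / 5.704 = 0.3910 = 39.10%

F_rel = 39.1%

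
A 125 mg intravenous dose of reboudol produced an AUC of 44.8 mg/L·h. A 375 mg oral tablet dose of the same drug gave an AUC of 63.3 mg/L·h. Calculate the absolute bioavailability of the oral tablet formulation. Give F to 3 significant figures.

F = 0.471

F = (AUC_ev / D_ev) / (AUC_iv / D_iv)
  = (63.3/375) / (44.8/125)
  = 0.1688 / 0.3584 = 0.4710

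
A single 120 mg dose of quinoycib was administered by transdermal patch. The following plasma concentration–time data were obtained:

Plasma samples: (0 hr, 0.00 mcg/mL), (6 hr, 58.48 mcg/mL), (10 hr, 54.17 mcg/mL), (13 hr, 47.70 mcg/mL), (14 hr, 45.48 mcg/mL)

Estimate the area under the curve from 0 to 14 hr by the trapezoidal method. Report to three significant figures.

Trapezoidal AUC_0→14:
  [0→6]: (0.00+58.48)/2 × 6 = 175.44
  [6→10]: (58.48+54.17)/2 × 4 = 225.3
  [10→13]: (54.17+47.70)/2 × 3 = 152.805
  [13→14]: (47.70+45.48)/2 × 1 = 46.59
  Sum = 600.135 mcg/mL·hr

AUC = 600 mcg/mL·hr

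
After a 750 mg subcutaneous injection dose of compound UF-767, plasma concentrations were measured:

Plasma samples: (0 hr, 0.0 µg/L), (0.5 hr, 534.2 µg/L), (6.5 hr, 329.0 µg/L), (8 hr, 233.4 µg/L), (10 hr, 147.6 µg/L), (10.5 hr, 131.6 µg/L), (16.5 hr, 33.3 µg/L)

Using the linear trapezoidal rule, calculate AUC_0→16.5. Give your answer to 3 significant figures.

AUC = 4090 µg/L·hr

Trapezoidal AUC_0→16.5:
  [0→0.5]: (0.0+534.2)/2 × 0.5 = 133.55
  [0.5→6.5]: (534.2+329.0)/2 × 6 = 2589.6
  [6.5→8]: (329.0+233.4)/2 × 1.5 = 421.8
  [8→10]: (233.4+147.6)/2 × 2 = 381.0
  [10→10.5]: (147.6+131.6)/2 × 0.5 = 69.8
  [10.5→16.5]: (131.6+33.3)/2 × 6 = 494.7
  Sum = 4090.45 µg/L·hr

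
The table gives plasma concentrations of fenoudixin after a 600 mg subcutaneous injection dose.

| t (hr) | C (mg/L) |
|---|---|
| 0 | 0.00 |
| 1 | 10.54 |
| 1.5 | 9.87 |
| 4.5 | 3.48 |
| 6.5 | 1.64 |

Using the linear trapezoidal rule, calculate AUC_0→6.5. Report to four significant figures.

AUC = 35.52 mg/L·hr

Trapezoidal AUC_0→6.5:
  [0→1]: (0.00+10.54)/2 × 1 = 5.27
  [1→1.5]: (10.54+9.87)/2 × 0.5 = 5.1025
  [1.5→4.5]: (9.87+3.48)/2 × 3 = 20.025
  [4.5→6.5]: (3.48+1.64)/2 × 2 = 5.12
  Sum = 35.5175 mg/L·hr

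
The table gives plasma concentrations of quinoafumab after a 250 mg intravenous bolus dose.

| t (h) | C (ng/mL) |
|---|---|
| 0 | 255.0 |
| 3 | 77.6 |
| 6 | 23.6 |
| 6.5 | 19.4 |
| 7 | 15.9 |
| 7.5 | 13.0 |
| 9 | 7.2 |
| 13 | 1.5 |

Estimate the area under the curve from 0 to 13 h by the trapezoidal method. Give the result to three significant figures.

AUC = 710 ng/mL·h

Trapezoidal AUC_0→13:
  [0→3]: (255.0+77.6)/2 × 3 = 498.9
  [3→6]: (77.6+23.6)/2 × 3 = 151.8
  [6→6.5]: (23.6+19.4)/2 × 0.5 = 10.75
  [6.5→7]: (19.4+15.9)/2 × 0.5 = 8.825
  [7→7.5]: (15.9+13.0)/2 × 0.5 = 7.225
  [7.5→9]: (13.0+7.2)/2 × 1.5 = 15.15
  [9→13]: (7.2+1.5)/2 × 4 = 17.4
  Sum = 710.05 ng/mL·h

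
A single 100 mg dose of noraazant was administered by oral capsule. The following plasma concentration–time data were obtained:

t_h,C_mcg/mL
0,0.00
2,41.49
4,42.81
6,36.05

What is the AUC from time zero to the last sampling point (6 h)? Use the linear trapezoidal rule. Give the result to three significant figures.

Trapezoidal AUC_0→6:
  [0→2]: (0.00+41.49)/2 × 2 = 41.49
  [2→4]: (41.49+42.81)/2 × 2 = 84.3
  [4→6]: (42.81+36.05)/2 × 2 = 78.86
  Sum = 204.65 mcg/mL·h

AUC = 205 mcg/mL·h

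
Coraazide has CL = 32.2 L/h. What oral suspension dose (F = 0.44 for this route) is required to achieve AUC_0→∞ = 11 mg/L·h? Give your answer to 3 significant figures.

Dose = 805 mg

Dose = CL × AUC_0→∞ / F
     = 32.2 × 11 / 0.44 = 805 mg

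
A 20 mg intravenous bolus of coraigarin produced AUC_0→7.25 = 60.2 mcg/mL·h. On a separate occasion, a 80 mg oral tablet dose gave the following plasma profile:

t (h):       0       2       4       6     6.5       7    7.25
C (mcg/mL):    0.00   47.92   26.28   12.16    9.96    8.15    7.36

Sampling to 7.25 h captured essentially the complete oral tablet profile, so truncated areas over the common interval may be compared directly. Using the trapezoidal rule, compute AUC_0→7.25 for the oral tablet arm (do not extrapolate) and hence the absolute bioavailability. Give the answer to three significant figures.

Trapezoidal AUC_0→7.25 (oral tablet):
  [0→2]: (0.00+47.92)/2 × 2 = 47.92
  [2→4]: (47.92+26.28)/2 × 2 = 74.2
  [4→6]: (26.28+12.16)/2 × 2 = 38.44
  [6→6.5]: (12.16+9.96)/2 × 0.5 = 5.53
  [6.5→7]: (9.96+8.15)/2 × 0.5 = 4.5275
  [7→7.25]: (8.15+7.36)/2 × 0.25 = 1.93875
  Sum = 172.55625 mcg/mL·h
F = (AUC_ev/D_ev)/(AUC_iv/D_iv) = (172.55625/80)/(60.2/20) = 2.15695/3.01 = 0.7166

F = 0.717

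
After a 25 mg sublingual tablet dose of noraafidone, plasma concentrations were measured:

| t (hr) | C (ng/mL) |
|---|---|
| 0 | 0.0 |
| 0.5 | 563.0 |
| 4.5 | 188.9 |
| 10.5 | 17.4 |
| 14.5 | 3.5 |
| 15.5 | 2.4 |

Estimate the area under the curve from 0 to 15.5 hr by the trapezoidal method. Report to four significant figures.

AUC = 2308 ng/mL·hr

Trapezoidal AUC_0→15.5:
  [0→0.5]: (0.0+563.0)/2 × 0.5 = 140.75
  [0.5→4.5]: (563.0+188.9)/2 × 4 = 1503.8
  [4.5→10.5]: (188.9+17.4)/2 × 6 = 618.9
  [10.5→14.5]: (17.4+3.5)/2 × 4 = 41.8
  [14.5→15.5]: (3.5+2.4)/2 × 1 = 2.95
  Sum = 2308.2 ng/mL·hr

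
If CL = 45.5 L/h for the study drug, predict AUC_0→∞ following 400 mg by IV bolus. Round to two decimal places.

AUC = 8.79 mg/L·h

AUC_0→∞ = Dose_iv / CL
        = 400 / 45.5 = 8.79121 mg/L·h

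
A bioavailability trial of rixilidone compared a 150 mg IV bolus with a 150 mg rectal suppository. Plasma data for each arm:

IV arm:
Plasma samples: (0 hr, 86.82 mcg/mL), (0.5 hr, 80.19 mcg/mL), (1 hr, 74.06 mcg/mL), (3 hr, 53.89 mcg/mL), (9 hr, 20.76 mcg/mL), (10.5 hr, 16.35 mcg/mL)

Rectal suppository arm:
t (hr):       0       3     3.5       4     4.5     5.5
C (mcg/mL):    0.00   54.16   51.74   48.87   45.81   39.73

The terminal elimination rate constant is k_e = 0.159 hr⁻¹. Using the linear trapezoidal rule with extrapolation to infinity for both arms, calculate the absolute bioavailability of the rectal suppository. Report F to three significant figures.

Trapezoidal AUC_0→10.5 (IV):
  [0→0.5]: (86.82+80.19)/2 × 0.5 = 41.7525
  [0.5→1]: (80.19+74.06)/2 × 0.5 = 38.5625
  [1→3]: (74.06+53.89)/2 × 2 = 127.95
  [3→9]: (53.89+20.76)/2 × 6 = 223.95
  [9→10.5]: (20.76+16.35)/2 × 1.5 = 27.8325
  Sum = 460.0475 mcg/mL·hr
IV tail: 16.35/0.159 = 102.830; AUC_iv,0→∞ = 460.0475 + 102.830 = 562.8775 mcg/mL·hr
Trapezoidal AUC_0→5.5 (rectal suppository):
  [0→3]: (0.00+54.16)/2 × 3 = 81.24
  [3→3.5]: (54.16+51.74)/2 × 0.5 = 26.475
  [3.5→4]: (51.74+48.87)/2 × 0.5 = 25.1525
  [4→4.5]: (48.87+45.81)/2 × 0.5 = 23.67
  [4.5→5.5]: (45.81+39.73)/2 × 1 = 42.77
  Sum = 199.3075 mcg/mL·hr
rectal suppository tail: 39.73/0.159 = 249.874; AUC_ev,0→∞ = 199.3075 + 249.874 = 449.1815 mcg/mL·hr
F = (AUC_ev/D_ev)/(AUC_iv/D_iv) = (449.1815/150)/(562.8775/150) = 2.99454/3.75252 = 0.7980

F = 0.798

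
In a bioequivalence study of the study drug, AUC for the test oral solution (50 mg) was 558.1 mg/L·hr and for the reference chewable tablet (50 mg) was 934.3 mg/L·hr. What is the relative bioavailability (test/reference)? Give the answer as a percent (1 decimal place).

F_rel = 59.7%

F_rel = (AUC_test/D_test) / (AUC_ref/D_ref)
      = (558.1/50) / (934.3/50)
      = 11.162 / 18.686 = 0.5973 = 59.73%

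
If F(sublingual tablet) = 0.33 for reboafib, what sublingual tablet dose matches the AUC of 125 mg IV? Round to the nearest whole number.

D_sublingual = 379 mg

For equal systemic exposure: F × D_ev = D_iv
D_ev = D_iv / F = 125 / 0.33 = 378.788 mg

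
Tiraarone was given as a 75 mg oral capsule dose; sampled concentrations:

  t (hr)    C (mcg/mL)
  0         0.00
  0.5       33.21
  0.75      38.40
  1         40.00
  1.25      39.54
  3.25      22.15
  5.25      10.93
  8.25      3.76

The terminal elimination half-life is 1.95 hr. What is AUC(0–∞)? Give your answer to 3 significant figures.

AUC = 164 mcg/mL·hr

Trapezoidal AUC_0→8.25:
  [0→0.5]: (0.00+33.21)/2 × 0.5 = 8.3025
  [0.5→0.75]: (33.21+38.40)/2 × 0.25 = 8.95125
  [0.75→1]: (38.40+40.00)/2 × 0.25 = 9.8
  [1→1.25]: (40.00+39.54)/2 × 0.25 = 9.9425
  [1.25→3.25]: (39.54+22.15)/2 × 2 = 61.69
  [3.25→5.25]: (22.15+10.93)/2 × 2 = 33.08
  [5.25→8.25]: (10.93+3.76)/2 × 3 = 22.035
  Sum = 153.80125 mcg/mL·hr
k_e = ln2 / t½ = 0.693147 / 1.95 = 0.3555 hr^-1
Extrapolated tail: C_last / k_e = 3.76 / 0.3555 = 10.577
AUC_0→∞ = 153.80125 + 10.577 = 164.37825 mcg/mL·hr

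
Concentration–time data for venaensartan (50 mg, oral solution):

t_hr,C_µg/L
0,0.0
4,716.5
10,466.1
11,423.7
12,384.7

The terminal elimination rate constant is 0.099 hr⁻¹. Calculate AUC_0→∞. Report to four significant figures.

Trapezoidal AUC_0→12:
  [0→4]: (0.0+716.5)/2 × 4 = 1433.0
  [4→10]: (716.5+466.1)/2 × 6 = 3547.8
  [10→11]: (466.1+423.7)/2 × 1 = 444.9
  [11→12]: (423.7+384.7)/2 × 1 = 404.2
  Sum = 5829.9 µg/L·hr
Extrapolated tail: C_last / k_e = 384.7 / 0.099 = 3885.859
AUC_0→∞ = 5829.9 + 3885.859 = 9715.759 µg/L·hr

AUC = 9716 µg/L·hr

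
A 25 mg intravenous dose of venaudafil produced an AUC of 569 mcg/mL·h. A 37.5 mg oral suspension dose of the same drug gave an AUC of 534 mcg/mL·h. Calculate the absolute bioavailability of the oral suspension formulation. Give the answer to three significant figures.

F = 0.626

F = (AUC_ev / D_ev) / (AUC_iv / D_iv)
  = (534/37.5) / (569/25)
  = 14.24 / 22.76 = 0.6257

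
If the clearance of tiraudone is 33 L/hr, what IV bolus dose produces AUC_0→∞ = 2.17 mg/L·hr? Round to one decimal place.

Dose_iv = CL × AUC_0→∞
     = 33 × 2.17 = 71.61 mg

Dose = 71.6 mg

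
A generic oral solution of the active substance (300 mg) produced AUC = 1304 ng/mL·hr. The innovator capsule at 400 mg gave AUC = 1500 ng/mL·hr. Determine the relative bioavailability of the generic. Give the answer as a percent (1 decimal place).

F_rel = 115.9%

F_rel = (AUC_test/D_test) / (AUC_ref/D_ref)
      = (1304/300) / (1500/400)
      = 4.34667 / 3.75 = 1.1591 = 115.91%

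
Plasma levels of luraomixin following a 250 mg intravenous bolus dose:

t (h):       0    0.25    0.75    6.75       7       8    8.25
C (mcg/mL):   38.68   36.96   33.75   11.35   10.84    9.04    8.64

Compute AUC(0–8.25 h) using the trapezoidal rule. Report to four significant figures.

Trapezoidal AUC_0→8.25:
  [0→0.25]: (38.68+36.96)/2 × 0.25 = 9.455
  [0.25→0.75]: (36.96+33.75)/2 × 0.5 = 17.6775
  [0.75→6.75]: (33.75+11.35)/2 × 6 = 135.3
  [6.75→7]: (11.35+10.84)/2 × 0.25 = 2.77375
  [7→8]: (10.84+9.04)/2 × 1 = 9.94
  [8→8.25]: (9.04+8.64)/2 × 0.25 = 2.21
  Sum = 177.35625 mcg/mL·h

AUC = 177.4 mcg/mL·h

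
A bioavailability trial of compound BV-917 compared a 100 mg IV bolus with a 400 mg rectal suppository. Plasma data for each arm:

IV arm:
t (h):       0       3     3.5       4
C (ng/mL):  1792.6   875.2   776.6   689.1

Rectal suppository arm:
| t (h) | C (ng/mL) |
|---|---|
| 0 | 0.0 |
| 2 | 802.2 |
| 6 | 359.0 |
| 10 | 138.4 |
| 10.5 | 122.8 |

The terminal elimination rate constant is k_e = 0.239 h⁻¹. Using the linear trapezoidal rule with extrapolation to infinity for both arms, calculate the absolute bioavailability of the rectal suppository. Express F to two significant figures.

F = 0.15

Trapezoidal AUC_0→4 (IV):
  [0→3]: (1792.6+875.2)/2 × 3 = 4001.7
  [3→3.5]: (875.2+776.6)/2 × 0.5 = 412.95
  [3.5→4]: (776.6+689.1)/2 × 0.5 = 366.425
  Sum = 4781.075 ng/mL·h
IV tail: 689.1/0.239 = 2883.264; AUC_iv,0→∞ = 4781.075 + 2883.264 = 7664.339 ng/mL·h
Trapezoidal AUC_0→10.5 (rectal suppository):
  [0→2]: (0.0+802.2)/2 × 2 = 802.2
  [2→6]: (802.2+359.0)/2 × 4 = 2322.4
  [6→10]: (359.0+138.4)/2 × 4 = 994.8
  [10→10.5]: (138.4+122.8)/2 × 0.5 = 65.3
  Sum = 4184.7 ng/mL·h
rectal suppository tail: 122.8/0.239 = 513.808; AUC_ev,0→∞ = 4184.7 + 513.808 = 4698.508 ng/mL·h
F = (AUC_ev/D_ev)/(AUC_iv/D_iv) = (4698.508/400)/(7664.339/100) = 11.74627/76.64339 = 0.1533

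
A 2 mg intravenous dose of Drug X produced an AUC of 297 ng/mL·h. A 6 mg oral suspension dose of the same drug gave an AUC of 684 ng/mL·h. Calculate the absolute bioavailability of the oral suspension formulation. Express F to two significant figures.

F = 0.77

F = (AUC_ev / D_ev) / (AUC_iv / D_iv)
  = (684/6) / (297/2)
  = 114 / 148.5 = 0.7677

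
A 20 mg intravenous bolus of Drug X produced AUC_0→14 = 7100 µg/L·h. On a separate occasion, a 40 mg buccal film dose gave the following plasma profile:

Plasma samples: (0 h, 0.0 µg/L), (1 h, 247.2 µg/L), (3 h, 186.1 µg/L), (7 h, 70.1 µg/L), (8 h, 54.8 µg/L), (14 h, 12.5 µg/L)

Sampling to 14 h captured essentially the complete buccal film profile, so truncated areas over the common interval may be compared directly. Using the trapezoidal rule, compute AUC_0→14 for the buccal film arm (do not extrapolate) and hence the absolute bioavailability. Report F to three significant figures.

F = 0.0939

Trapezoidal AUC_0→14 (buccal film):
  [0→1]: (0.0+247.2)/2 × 1 = 123.6
  [1→3]: (247.2+186.1)/2 × 2 = 433.3
  [3→7]: (186.1+70.1)/2 × 4 = 512.4
  [7→8]: (70.1+54.8)/2 × 1 = 62.45
  [8→14]: (54.8+12.5)/2 × 6 = 201.9
  Sum = 1333.65 µg/L·h
F = (AUC_ev/D_ev)/(AUC_iv/D_iv) = (1333.65/40)/(7100/20) = 33.34125/355 = 0.0939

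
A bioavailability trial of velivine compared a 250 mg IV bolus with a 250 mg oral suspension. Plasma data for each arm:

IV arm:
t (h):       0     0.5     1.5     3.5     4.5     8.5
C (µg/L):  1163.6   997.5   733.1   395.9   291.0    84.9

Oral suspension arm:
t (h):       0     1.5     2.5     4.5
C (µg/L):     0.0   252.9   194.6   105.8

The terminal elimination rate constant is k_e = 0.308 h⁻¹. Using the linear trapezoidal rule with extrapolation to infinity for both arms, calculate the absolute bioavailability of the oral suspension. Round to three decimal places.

Trapezoidal AUC_0→8.5 (IV):
  [0→0.5]: (1163.6+997.5)/2 × 0.5 = 540.275
  [0.5→1.5]: (997.5+733.1)/2 × 1 = 865.3
  [1.5→3.5]: (733.1+395.9)/2 × 2 = 1129.0
  [3.5→4.5]: (395.9+291.0)/2 × 1 = 343.45
  [4.5→8.5]: (291.0+84.9)/2 × 4 = 751.8
  Sum = 3629.825 µg/L·h
IV tail: 84.9/0.308 = 275.649; AUC_iv,0→∞ = 3629.825 + 275.649 = 3905.474 µg/L·h
Trapezoidal AUC_0→4.5 (oral suspension):
  [0→1.5]: (0.0+252.9)/2 × 1.5 = 189.675
  [1.5→2.5]: (252.9+194.6)/2 × 1 = 223.75
  [2.5→4.5]: (194.6+105.8)/2 × 2 = 300.4
  Sum = 713.825 µg/L·h
oral suspension tail: 105.8/0.308 = 343.506; AUC_ev,0→∞ = 713.825 + 343.506 = 1057.331 µg/L·h
F = (AUC_ev/D_ev)/(AUC_iv/D_iv) = (1057.331/250)/(3905.474/250) = 4.229324/15.621896 = 0.2707

F = 0.271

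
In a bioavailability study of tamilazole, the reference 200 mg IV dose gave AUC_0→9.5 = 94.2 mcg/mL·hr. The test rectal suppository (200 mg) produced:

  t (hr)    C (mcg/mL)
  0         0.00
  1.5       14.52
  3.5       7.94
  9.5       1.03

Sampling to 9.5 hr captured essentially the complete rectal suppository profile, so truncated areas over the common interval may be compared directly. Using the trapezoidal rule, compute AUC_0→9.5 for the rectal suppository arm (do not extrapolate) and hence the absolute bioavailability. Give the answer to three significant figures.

F = 0.640

Trapezoidal AUC_0→9.5 (rectal suppository):
  [0→1.5]: (0.00+14.52)/2 × 1.5 = 10.89
  [1.5→3.5]: (14.52+7.94)/2 × 2 = 22.46
  [3.5→9.5]: (7.94+1.03)/2 × 6 = 26.91
  Sum = 60.26 mcg/mL·hr
F = (AUC_ev/D_ev)/(AUC_iv/D_iv) = (60.26/200)/(94.2/200) = 0.3013/0.471 = 0.6397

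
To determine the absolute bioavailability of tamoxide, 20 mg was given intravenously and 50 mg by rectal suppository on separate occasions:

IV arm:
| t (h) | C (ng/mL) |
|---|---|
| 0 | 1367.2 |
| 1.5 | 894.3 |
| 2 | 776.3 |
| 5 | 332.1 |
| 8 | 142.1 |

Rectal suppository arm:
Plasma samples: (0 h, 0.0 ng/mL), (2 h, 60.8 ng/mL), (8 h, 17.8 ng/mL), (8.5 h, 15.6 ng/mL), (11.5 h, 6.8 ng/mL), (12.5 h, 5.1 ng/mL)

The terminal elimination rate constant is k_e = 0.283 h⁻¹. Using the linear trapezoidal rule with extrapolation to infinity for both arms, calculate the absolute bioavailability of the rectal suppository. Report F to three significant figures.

F = 0.0291

Trapezoidal AUC_0→8 (IV):
  [0→1.5]: (1367.2+894.3)/2 × 1.5 = 1696.125
  [1.5→2]: (894.3+776.3)/2 × 0.5 = 417.65
  [2→5]: (776.3+332.1)/2 × 3 = 1662.6
  [5→8]: (332.1+142.1)/2 × 3 = 711.3
  Sum = 4487.675 ng/mL·h
IV tail: 142.1/0.283 = 502.120; AUC_iv,0→∞ = 4487.675 + 502.120 = 4989.795 ng/mL·h
Trapezoidal AUC_0→12.5 (rectal suppository):
  [0→2]: (0.0+60.8)/2 × 2 = 60.8
  [2→8]: (60.8+17.8)/2 × 6 = 235.8
  [8→8.5]: (17.8+15.6)/2 × 0.5 = 8.35
  [8.5→11.5]: (15.6+6.8)/2 × 3 = 33.6
  [11.5→12.5]: (6.8+5.1)/2 × 1 = 5.95
  Sum = 344.5 ng/mL·h
rectal suppository tail: 5.1/0.283 = 18.021; AUC_ev,0→∞ = 344.5 + 18.021 = 362.521 ng/mL·h
F = (AUC_ev/D_ev)/(AUC_iv/D_iv) = (362.521/50)/(4989.795/20) = 7.25042/249.48975 = 0.0291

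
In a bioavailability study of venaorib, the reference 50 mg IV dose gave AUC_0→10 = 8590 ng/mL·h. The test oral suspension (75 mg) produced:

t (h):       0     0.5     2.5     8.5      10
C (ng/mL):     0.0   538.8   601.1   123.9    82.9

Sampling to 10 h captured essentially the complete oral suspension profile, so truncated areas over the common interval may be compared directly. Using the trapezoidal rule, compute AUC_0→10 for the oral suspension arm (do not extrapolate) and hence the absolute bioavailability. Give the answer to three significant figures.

F = 0.280

Trapezoidal AUC_0→10 (oral suspension):
  [0→0.5]: (0.0+538.8)/2 × 0.5 = 134.7
  [0.5→2.5]: (538.8+601.1)/2 × 2 = 1139.9
  [2.5→8.5]: (601.1+123.9)/2 × 6 = 2175.0
  [8.5→10]: (123.9+82.9)/2 × 1.5 = 155.1
  Sum = 3604.7 ng/mL·h
F = (AUC_ev/D_ev)/(AUC_iv/D_iv) = (3604.7/75)/(8590/50) = 48.0627/171.8 = 0.2798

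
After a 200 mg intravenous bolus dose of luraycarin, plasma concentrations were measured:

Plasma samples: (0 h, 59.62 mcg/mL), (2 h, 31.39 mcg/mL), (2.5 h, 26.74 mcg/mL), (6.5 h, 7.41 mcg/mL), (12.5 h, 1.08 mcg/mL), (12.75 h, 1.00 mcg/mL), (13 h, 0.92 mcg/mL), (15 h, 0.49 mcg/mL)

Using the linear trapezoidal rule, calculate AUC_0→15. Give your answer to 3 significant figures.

AUC = 201 mcg/mL·h

Trapezoidal AUC_0→15:
  [0→2]: (59.62+31.39)/2 × 2 = 91.01
  [2→2.5]: (31.39+26.74)/2 × 0.5 = 14.5325
  [2.5→6.5]: (26.74+7.41)/2 × 4 = 68.3
  [6.5→12.5]: (7.41+1.08)/2 × 6 = 25.47
  [12.5→12.75]: (1.08+1.00)/2 × 0.25 = 0.26
  [12.75→13]: (1.00+0.92)/2 × 0.25 = 0.24
  [13→15]: (0.92+0.49)/2 × 2 = 1.41
  Sum = 201.2225 mcg/mL·h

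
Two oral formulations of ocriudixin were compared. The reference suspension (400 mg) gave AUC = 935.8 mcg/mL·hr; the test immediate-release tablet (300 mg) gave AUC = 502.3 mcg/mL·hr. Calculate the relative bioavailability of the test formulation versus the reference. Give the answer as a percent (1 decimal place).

F_rel = (AUC_test/D_test) / (AUC_ref/D_ref)
      = (502.3/300) / (935.8/400)
      = 1.67433 / 2.3395 = 0.7157 = 71.57%

F_rel = 71.6%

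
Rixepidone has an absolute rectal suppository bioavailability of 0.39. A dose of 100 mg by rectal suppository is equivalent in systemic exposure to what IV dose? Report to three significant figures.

Systemic exposure from an extravascular dose = F × D_ev, so the equivalent IV dose is F × D_ev.
D_iv = F × D_ev = 0.39 × 100 = 39 mg

D_iv = 39.0 mg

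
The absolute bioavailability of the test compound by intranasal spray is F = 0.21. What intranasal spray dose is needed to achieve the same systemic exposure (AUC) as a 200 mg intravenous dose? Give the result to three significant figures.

For equal systemic exposure: F × D_ev = D_iv
D_ev = D_iv / F = 200 / 0.21 = 952.381 mg

D_intranasal = 952 mg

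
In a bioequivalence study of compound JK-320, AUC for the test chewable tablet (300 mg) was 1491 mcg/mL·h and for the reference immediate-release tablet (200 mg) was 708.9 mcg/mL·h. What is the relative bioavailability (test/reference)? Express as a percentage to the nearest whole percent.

F_rel = (AUC_test/D_test) / (AUC_ref/D_ref)
      = (1491/300) / (708.9/200)
      = 4.97 / 3.5445 = 1.4022 = 140.22%

F_rel = 140%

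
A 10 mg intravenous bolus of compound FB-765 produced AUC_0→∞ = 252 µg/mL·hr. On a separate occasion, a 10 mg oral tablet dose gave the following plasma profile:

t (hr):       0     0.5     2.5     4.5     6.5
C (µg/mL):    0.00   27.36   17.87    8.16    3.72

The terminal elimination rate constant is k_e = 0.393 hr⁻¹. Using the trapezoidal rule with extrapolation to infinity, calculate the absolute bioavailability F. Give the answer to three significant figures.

Trapezoidal AUC_0→6.5 (oral tablet):
  [0→0.5]: (0.00+27.36)/2 × 0.5 = 6.84
  [0.5→2.5]: (27.36+17.87)/2 × 2 = 45.23
  [2.5→4.5]: (17.87+8.16)/2 × 2 = 26.03
  [4.5→6.5]: (8.16+3.72)/2 × 2 = 11.88
  Sum = 89.98 µg/mL·hr
Tail: C_last/k_e = 3.72/0.393 = 9.466
AUC_0→∞ (oral tablet) = 89.98 + 9.466 = 99.446 µg/mL·hr
F = (AUC_ev/D_ev)/(AUC_iv/D_iv) = (99.446/10)/(252/10) = 9.9446/25.2 = 0.3946

F = 0.395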